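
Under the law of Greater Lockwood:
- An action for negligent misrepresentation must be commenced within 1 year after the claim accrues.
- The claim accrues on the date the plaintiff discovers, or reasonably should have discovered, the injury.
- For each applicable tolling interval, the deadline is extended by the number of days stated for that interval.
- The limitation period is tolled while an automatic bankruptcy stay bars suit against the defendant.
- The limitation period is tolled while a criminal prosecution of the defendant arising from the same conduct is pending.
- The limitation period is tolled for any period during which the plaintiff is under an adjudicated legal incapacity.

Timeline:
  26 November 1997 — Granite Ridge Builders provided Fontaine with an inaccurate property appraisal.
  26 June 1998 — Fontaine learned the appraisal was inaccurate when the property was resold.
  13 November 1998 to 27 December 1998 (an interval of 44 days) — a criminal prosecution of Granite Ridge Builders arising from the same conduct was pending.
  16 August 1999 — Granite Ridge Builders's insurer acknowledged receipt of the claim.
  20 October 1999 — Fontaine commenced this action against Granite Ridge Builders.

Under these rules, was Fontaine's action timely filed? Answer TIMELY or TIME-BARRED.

Accrual is tied to discovery, so the period began on 26 June 1998 rather than on 26 November 1997 when the act occurred.
Adding the 1 year base period to 26 June 1998 gives a deadline of 26 June 1999, before any tolling.
The pending criminal prosecution from 13 November 1998 to 27 December 1998 tolled the period for 44 days, extending the deadline to 9 August 1999.
Nothing else in the chronology tolls or restarts the period.
Fontaine filed on 20 October 1999, after the 9 August 1999 deadline, so the action is time-barred.

TIME-BARRED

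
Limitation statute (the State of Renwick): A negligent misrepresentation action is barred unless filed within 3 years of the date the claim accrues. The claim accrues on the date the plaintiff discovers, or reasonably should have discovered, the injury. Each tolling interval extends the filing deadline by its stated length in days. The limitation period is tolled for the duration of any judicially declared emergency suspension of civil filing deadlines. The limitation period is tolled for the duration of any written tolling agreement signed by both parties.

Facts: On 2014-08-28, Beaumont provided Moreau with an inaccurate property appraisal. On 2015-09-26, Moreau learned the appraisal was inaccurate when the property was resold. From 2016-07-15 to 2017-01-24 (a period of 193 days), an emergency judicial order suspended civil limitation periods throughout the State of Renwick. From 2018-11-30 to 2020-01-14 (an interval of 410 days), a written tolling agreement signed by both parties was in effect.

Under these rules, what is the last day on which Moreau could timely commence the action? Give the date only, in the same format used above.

Accrual is tied to discovery, so the period began on 2015-09-26 rather than on 2014-08-28 when the act occurred.
3 years from 2015-09-26 is 2018-09-26.
The emergency suspension of filing deadlines from 2016-07-15 to 2017-01-24 tolled the period for 193 days, extending the deadline to 2019-04-07.
The written tolling agreement from 2018-11-30 to 2020-01-14 tolled the period for 410 days, extending the deadline to 2020-05-21.

2020-05-21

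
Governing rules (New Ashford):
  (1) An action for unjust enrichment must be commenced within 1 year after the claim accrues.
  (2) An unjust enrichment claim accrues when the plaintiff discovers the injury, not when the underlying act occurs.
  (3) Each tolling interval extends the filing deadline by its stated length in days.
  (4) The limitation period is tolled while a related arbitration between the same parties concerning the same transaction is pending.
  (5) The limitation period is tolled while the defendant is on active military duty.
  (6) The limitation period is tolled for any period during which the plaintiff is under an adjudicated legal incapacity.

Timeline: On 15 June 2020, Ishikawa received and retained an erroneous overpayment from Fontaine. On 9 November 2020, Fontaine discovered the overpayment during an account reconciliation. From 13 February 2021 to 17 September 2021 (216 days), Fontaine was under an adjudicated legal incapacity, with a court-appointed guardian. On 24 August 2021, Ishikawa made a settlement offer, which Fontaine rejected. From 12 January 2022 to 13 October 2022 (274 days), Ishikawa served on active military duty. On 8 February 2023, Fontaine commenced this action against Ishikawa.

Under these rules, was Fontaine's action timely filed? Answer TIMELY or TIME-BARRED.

Accrual is tied to discovery, so the period began on 9 November 2020 rather than on 15 June 2020 when the act occurred.
The untolled deadline — 1 year after 9 November 2020 — is 9 November 2021.
The period was tolled for 216 days by the plaintiff's legal incapacity (13 February 2021 to 17 September 2021), pushing the deadline to 13 June 2022.
Because the defendant's active military service ran from 12 January 2022 to 13 October 2022, the deadline is extended by 274 days to 14 March 2023.
Nothing else in the chronology tolls or restarts the period.
The 8 February 2023 filing precedes the 14 March 2023 deadline; the claim is timely.

TIMELY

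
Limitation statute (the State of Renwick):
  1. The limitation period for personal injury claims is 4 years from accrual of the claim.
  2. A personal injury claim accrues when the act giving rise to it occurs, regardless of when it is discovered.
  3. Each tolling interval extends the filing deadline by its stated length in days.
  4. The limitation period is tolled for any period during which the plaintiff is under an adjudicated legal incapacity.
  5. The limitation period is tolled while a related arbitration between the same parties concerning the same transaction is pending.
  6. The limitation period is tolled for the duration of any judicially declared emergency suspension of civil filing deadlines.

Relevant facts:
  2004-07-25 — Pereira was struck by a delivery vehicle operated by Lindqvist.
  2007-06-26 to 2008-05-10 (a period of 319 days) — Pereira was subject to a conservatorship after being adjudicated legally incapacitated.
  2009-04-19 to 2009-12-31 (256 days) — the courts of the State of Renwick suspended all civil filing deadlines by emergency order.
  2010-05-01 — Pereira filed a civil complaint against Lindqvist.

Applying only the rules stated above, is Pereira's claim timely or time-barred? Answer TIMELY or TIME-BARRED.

TIME-BARRED

The claim accrued on 2004-07-25, the date of the act.
Adding the 4 years base period to 2004-07-25 gives a deadline of 2008-07-25, before any tolling.
Because the plaintiff's legal incapacity ran from 2007-06-26 to 2008-05-10, the deadline is extended by 319 days to 2009-06-09.
The period was tolled for 256 days by the emergency suspension of filing deadlines (2009-04-19 to 2009-12-31), pushing the deadline to 2010-02-20.
The 2010-05-01 filing falls after the 2010-02-20 deadline; the claim is time-barred.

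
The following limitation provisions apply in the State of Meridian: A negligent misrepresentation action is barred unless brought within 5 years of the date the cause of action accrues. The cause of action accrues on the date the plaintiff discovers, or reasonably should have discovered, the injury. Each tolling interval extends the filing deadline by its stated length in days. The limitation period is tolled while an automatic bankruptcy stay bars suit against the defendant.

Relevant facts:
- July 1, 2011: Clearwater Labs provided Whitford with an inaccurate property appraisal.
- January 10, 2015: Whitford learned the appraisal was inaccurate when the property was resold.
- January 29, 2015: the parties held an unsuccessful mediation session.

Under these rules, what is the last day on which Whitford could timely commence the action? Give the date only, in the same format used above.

Accrual is tied to discovery, so the period began on January 10, 2015 rather than on July 1, 2011 when the act occurred.
The untolled deadline — 5 years after January 10, 2015 — is January 10, 2020.
The other events in the timeline have no effect on the limitation period under the stated rules.

January 10, 2020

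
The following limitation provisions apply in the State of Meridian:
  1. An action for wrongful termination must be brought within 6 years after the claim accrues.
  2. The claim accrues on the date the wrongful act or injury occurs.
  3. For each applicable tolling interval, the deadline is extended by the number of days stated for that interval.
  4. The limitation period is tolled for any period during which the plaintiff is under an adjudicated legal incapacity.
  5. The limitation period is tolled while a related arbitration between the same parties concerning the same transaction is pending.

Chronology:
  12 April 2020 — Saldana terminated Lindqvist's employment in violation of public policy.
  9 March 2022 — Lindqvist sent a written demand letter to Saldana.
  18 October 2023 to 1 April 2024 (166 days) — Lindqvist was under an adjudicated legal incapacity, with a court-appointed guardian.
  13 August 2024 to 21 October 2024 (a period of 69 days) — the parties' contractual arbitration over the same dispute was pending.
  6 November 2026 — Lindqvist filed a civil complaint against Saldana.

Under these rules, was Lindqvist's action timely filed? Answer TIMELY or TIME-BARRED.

The limitation period began to run on 12 April 2020.
Adding the 6 years base period to 12 April 2020 gives a deadline of 12 April 2026, before any tolling.
Because the plaintiff's legal incapacity ran from 18 October 2023 to 1 April 2024, the deadline is extended by 166 days to 25 September 2026.
The period was tolled for 69 days by the pending related arbitration (13 August 2024 to 21 October 2024), pushing the deadline to 3 December 2026.
The other events in the timeline have no effect on the limitation period under the stated rules.
The 6 November 2026 filing precedes the 3 December 2026 deadline; the claim is timely.

TIMELY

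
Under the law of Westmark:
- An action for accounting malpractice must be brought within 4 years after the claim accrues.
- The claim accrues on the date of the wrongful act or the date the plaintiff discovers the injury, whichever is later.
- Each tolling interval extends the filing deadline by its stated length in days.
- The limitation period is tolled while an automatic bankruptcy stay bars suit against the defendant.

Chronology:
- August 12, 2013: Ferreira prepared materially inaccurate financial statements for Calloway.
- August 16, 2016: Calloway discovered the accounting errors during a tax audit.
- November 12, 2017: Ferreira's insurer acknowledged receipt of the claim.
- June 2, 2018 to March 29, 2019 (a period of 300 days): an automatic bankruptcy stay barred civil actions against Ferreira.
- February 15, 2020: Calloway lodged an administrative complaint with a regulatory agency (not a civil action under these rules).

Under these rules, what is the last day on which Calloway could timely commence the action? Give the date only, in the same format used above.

June 12, 2021

Because discovery on August 16, 2016 post-dates the August 12, 2013 act, accrual under the later-of rule falls on August 16, 2016.
The untolled deadline — 4 years after August 16, 2016 — is August 16, 2020.
Because the automatic bankruptcy stay ran from June 2, 2018 to March 29, 2019, the deadline is extended by 300 days to June 12, 2021.
None of the other events listed affects the running of the period under the stated rules.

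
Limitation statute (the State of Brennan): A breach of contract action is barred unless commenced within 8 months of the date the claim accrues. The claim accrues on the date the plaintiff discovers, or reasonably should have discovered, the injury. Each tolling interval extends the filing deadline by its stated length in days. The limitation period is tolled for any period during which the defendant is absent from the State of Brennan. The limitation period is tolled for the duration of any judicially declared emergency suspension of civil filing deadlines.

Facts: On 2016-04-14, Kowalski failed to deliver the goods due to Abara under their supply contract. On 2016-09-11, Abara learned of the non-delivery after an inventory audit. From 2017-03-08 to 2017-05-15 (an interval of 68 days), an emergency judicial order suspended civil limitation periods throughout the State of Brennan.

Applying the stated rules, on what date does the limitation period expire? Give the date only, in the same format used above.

2017-07-18

Accrual is tied to discovery, so the period began on 2016-09-11 rather than on 2016-04-14 when the act occurred.
Adding the 8 months base period to 2016-09-11 gives a deadline of 2017-05-11, before any tolling.
Because the emergency suspension of filing deadlines ran from 2017-03-08 to 2017-05-15, the deadline is extended by 68 days to 2017-07-18.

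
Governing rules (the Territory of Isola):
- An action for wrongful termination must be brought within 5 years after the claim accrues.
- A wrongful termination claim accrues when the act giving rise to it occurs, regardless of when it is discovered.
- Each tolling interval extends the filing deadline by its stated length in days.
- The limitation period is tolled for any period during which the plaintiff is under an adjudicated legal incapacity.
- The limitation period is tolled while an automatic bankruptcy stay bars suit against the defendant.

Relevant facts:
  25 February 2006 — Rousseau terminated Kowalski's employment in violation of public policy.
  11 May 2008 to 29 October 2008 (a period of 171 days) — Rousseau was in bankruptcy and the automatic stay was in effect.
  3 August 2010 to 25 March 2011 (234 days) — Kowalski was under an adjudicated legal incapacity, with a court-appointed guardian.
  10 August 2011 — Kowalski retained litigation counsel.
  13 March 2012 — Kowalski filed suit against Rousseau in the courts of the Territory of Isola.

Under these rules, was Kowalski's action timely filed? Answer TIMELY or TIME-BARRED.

TIMELY

The claim accrued on 25 February 2006, when the wrongful act occurred.
5 years from 25 February 2006 is 25 February 2011.
The period was tolled for 171 days by the automatic bankruptcy stay (11 May 2008 to 29 October 2008), pushing the deadline to 15 August 2011.
The plaintiff's legal incapacity from 3 August 2010 to 25 March 2011 tolled the period for 234 days, extending the deadline to 5 April 2012.
The other events in the timeline have no effect on the limitation period under the stated rules.
The 13 March 2012 filing precedes the 5 April 2012 deadline; the claim is timely.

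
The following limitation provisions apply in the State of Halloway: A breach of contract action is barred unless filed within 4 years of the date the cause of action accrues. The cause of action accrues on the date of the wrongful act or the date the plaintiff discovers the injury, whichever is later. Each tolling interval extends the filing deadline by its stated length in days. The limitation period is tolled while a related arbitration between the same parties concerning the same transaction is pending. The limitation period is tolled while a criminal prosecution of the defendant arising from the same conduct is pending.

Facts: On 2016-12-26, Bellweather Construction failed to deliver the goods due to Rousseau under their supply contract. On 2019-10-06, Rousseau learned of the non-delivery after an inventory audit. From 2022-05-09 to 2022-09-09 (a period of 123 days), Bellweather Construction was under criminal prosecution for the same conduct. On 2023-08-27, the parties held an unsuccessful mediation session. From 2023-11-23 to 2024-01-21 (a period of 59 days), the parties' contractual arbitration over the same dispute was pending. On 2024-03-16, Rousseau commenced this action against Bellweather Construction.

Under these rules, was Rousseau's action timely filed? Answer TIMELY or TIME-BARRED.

TIMELY

Taking the later of the act (2016-12-26) and discovery (2019-10-06), the claim accrued on 2019-10-06.
4 years from 2019-10-06 is 2023-10-06.
The period was tolled for 123 days by the pending criminal prosecution (2022-05-09 to 2022-09-09), pushing the deadline to 2024-02-06.
The pending related arbitration from 2023-11-23 to 2024-01-21 tolled the period for 59 days, extending the deadline to 2024-04-05.
The other events in the timeline have no effect on the limitation period under the stated rules.
The 2024-03-16 filing precedes the 2024-04-05 deadline; the claim is timely.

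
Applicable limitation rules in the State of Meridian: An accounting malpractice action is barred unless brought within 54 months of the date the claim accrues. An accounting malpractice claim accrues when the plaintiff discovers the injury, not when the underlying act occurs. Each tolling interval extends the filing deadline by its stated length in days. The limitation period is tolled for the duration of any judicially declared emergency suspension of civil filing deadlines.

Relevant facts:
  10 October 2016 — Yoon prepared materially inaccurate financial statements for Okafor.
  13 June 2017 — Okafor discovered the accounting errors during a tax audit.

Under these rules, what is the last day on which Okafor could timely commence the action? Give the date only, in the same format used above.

13 December 2021

Accrual is tied to discovery, so the period began on 13 June 2017 rather than on 10 October 2016 when the act occurred.
The untolled deadline — 54 months after 13 June 2017 — is 13 December 2021.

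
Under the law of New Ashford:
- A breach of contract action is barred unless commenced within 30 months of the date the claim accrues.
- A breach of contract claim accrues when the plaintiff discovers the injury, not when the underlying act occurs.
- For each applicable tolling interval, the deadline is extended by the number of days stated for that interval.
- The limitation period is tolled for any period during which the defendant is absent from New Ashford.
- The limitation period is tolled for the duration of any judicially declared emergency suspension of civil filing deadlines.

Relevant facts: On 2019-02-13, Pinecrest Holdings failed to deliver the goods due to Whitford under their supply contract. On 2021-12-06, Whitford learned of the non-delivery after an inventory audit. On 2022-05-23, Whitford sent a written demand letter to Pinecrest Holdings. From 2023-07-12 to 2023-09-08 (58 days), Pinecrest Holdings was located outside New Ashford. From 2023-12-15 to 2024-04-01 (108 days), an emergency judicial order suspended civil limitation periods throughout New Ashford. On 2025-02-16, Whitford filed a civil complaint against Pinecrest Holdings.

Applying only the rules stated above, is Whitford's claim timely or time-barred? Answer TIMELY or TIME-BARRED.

Under the discovery rule, the claim accrued on 2021-12-06, when Whitford discovered the injury — not on the 2019-02-13 date of the underlying act.
Adding the 30 months base period to 2021-12-06 gives a deadline of 2024-06-06, before any tolling.
Because the defendant's absence from the jurisdiction ran from 2023-07-12 to 2023-09-08, the deadline is extended by 58 days to 2024-08-03.
Because the emergency suspension of filing deadlines ran from 2023-12-15 to 2024-04-01, the deadline is extended by 108 days to 2024-11-19.
None of the other events listed affects the running of the period under the stated rules.
The 2025-02-16 filing falls after the 2024-11-19 deadline; the claim is time-barred.

TIME-BARRED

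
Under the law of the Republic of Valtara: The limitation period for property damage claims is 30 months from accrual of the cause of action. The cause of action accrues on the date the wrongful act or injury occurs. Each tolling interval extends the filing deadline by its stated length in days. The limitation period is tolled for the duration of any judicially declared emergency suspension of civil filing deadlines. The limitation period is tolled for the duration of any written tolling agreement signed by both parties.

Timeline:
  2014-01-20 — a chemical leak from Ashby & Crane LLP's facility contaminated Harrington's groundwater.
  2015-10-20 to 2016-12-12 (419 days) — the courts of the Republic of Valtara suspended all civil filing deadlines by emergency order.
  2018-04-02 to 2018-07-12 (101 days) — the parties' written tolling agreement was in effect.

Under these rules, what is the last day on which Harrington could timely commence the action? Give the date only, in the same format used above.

The claim accrued on 2014-01-20, when the wrongful act occurred.
30 months from 2014-01-20 is 2016-07-20.
Because the emergency suspension of filing deadlines ran from 2015-10-20 to 2016-12-12, the deadline is extended by 419 days to 2017-09-12.
The written tolling agreement from 2018-04-02 to 2018-07-12 began after the period had already run on 2017-09-12, so it has no tolling effect.

2017-09-12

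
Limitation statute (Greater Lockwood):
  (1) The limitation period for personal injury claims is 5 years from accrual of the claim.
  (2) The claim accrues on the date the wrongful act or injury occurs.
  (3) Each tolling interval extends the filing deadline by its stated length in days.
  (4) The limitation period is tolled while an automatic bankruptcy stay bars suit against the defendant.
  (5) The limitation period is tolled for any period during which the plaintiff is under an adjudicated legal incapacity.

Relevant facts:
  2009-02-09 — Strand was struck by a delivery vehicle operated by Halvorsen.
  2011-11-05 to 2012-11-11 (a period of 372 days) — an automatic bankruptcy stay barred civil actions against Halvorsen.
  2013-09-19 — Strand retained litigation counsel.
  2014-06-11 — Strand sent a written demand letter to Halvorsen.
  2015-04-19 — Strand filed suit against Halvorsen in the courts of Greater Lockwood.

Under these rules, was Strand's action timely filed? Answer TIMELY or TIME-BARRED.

The claim accrued on 2009-02-09, when the wrongful act occurred.
Adding the 5 years base period to 2009-02-09 gives a deadline of 2014-02-09, before any tolling.
The period was tolled for 372 days by the automatic bankruptcy stay (2011-11-05 to 2012-11-11), pushing the deadline to 2015-02-16.
Nothing else in the chronology tolls or restarts the period.
Strand filed on 2015-04-19, after the 2015-02-16 deadline, so the action is time-barred.

TIME-BARRED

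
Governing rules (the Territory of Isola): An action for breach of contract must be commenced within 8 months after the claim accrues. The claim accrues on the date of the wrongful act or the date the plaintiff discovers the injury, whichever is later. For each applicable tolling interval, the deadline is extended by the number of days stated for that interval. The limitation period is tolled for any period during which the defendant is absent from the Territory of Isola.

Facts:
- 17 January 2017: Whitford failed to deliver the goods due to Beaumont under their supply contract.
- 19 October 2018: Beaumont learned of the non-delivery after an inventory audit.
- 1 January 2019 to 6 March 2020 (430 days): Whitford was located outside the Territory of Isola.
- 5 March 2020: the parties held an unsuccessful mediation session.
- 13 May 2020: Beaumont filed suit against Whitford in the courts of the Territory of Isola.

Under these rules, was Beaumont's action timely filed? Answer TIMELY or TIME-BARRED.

The claim accrued on 19 October 2018 — the later of the 17 January 2017 act and the 19 October 2018 discovery.
8 months from 19 October 2018 is 19 June 2019.
The defendant's absence from the jurisdiction from 1 January 2019 to 6 March 2020 tolled the period for 430 days, extending the deadline to 22 August 2020.
None of the other events listed affects the running of the period under the stated rules.
Beaumont filed on 13 May 2020, before the 22 August 2020 deadline, so the action is timely.

TIMELY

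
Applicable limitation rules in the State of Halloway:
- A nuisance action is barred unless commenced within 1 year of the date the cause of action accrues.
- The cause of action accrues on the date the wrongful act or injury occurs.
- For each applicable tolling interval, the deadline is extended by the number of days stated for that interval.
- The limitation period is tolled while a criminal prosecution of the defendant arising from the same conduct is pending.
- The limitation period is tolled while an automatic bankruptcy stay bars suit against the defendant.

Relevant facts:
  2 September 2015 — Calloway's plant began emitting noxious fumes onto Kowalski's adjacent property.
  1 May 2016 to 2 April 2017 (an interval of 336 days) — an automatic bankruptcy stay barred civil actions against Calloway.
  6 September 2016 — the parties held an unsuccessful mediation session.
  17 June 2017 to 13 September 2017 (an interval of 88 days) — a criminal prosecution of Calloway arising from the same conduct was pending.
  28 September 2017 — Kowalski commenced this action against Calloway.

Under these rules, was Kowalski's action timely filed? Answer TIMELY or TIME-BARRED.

TIMELY

The limitation period began to run on 2 September 2015.
The untolled deadline — 1 year after 2 September 2015 — is 2 September 2016.
Because the automatic bankruptcy stay ran from 1 May 2016 to 2 April 2017, the deadline is extended by 336 days to 4 August 2017.
The pending criminal prosecution from 17 June 2017 to 13 September 2017 tolled the period for 88 days, extending the deadline to 31 October 2017.
None of the other events listed affects the running of the period under the stated rules.
Filing on 28 September 2017 beat the 31 October 2017 deadline — the action is timely.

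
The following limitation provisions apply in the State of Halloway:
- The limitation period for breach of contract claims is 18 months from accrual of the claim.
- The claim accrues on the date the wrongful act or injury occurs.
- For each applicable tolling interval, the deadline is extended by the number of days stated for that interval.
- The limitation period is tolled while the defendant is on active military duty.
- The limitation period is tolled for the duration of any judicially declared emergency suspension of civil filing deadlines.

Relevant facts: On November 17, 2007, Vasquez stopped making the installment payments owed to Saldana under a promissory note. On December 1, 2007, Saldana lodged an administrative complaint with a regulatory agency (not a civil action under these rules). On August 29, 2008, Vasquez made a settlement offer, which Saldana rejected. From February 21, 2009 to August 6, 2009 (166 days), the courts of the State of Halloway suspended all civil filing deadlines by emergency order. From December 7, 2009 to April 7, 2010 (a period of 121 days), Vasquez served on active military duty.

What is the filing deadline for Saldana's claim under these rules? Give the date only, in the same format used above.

The claim accrued on November 17, 2007, the date of the act.
Adding the 18 months base period to November 17, 2007 gives a deadline of May 17, 2009, before any tolling.
The emergency suspension of filing deadlines from February 21, 2009 to August 6, 2009 tolled the period for 166 days, extending the deadline to October 30, 2009.
The defendant's active military service starting December 7, 2009 came too late — the period had run on October 30, 2009 — and so does not extend the deadline.
None of the other events listed affects the running of the period under the stated rules.

October 30, 2009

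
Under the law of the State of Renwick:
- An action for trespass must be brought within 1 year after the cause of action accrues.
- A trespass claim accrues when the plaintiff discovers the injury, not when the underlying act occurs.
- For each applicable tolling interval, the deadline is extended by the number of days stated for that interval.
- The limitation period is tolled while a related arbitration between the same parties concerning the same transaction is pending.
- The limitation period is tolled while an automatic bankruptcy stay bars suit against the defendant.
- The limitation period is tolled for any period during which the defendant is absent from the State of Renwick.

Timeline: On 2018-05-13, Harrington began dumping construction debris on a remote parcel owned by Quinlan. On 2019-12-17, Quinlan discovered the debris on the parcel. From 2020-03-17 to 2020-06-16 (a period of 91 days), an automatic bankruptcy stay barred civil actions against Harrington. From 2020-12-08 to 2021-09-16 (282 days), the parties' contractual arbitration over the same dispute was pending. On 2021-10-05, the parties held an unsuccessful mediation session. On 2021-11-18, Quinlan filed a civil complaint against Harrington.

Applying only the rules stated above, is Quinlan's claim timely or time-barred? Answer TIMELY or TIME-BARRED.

TIMELY

Accrual is tied to discovery, so the period began on 2019-12-17 rather than on 2018-05-13 when the act occurred.
The untolled deadline — 1 year after 2019-12-17 — is 2020-12-17.
The period was tolled for 91 days by the automatic bankruptcy stay (2020-03-17 to 2020-06-16), pushing the deadline to 2021-03-18.
The pending related arbitration from 2020-12-08 to 2021-09-16 tolled the period for 282 days, extending the deadline to 2021-12-25.
Nothing else in the chronology tolls or restarts the period.
Quinlan filed on 2021-11-18, before the 2021-12-25 deadline, so the action is timely.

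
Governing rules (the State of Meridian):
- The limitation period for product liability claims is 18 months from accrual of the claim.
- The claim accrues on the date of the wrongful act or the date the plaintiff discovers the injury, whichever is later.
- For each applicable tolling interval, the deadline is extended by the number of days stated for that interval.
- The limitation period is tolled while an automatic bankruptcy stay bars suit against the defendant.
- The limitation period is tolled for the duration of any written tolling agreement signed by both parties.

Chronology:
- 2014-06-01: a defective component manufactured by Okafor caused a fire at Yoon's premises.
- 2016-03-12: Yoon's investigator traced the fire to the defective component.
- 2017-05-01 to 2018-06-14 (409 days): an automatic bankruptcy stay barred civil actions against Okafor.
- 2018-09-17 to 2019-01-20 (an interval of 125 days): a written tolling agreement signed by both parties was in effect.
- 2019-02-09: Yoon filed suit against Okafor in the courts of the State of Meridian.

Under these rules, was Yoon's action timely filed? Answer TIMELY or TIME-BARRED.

TIMELY

Because discovery on 2016-03-12 post-dates the 2014-06-01 act, accrual under the later-of rule falls on 2016-03-12.
The untolled deadline — 18 months after 2016-03-12 — is 2017-09-12.
The automatic bankruptcy stay from 2017-05-01 to 2018-06-14 tolled the period for 409 days, extending the deadline to 2018-10-26.
Because the written tolling agreement ran from 2018-09-17 to 2019-01-20, the deadline is extended by 125 days to 2019-02-28.
The 2019-02-09 filing precedes the 2019-02-28 deadline; the claim is timely.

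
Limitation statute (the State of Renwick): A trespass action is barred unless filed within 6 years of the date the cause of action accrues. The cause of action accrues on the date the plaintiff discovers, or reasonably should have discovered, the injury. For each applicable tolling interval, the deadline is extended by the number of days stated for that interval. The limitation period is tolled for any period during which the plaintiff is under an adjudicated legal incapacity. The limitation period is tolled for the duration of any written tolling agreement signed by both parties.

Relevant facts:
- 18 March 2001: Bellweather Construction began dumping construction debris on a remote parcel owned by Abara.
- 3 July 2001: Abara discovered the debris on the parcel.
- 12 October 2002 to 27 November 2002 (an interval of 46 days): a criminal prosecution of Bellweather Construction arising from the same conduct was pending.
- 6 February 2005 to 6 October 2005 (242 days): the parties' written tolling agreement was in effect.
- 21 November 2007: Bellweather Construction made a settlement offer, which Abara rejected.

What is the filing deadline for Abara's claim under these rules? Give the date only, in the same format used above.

The claim did not accrue until Abara discovered the injury on 3 July 2001; the 18 March 2001 act date does not start the clock under the stated rule.
6 years from 3 July 2001 is 3 July 2007.
Because the written tolling agreement ran from 6 February 2005 to 6 October 2005, the deadline is extended by 242 days to 1 March 2008.
Although a criminal prosecution ran from 12 October 2002 to 27 November 2002, the stated rules do not make that a tolling event, so it is disregarded.
Nothing else in the chronology tolls or restarts the period.

1 March 2008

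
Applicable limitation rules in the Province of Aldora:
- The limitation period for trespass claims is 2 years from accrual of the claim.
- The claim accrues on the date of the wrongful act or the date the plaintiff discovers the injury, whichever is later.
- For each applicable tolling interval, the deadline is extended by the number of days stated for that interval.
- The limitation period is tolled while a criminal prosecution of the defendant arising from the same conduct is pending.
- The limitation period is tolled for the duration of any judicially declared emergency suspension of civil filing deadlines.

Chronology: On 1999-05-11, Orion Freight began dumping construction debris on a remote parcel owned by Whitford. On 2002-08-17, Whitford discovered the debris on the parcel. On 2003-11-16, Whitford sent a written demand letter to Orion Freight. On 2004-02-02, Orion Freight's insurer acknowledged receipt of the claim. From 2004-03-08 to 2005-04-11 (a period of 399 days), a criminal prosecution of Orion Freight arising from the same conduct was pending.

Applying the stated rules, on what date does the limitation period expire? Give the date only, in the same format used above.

2005-09-20

Because discovery on 2002-08-17 post-dates the 1999-05-11 act, accrual under the later-of rule falls on 2002-08-17.
The untolled deadline — 2 years after 2002-08-17 — is 2004-08-17.
The pending criminal prosecution from 2004-03-08 to 2005-04-11 tolled the period for 399 days, extending the deadline to 2005-09-20.
Nothing else in the chronology tolls or restarts the period.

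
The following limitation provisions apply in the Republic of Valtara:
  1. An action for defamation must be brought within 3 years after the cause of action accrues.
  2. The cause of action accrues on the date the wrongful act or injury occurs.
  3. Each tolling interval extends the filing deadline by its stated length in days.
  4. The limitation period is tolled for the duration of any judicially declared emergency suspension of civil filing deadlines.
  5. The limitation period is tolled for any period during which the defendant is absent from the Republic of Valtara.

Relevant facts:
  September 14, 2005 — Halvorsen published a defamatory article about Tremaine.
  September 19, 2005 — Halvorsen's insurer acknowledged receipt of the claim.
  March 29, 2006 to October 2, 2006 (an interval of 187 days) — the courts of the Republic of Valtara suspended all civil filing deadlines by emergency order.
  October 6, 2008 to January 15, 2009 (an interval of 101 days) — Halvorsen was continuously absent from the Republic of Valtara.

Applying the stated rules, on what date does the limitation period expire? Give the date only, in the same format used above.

The limitation period began to run on September 14, 2005.
Adding the 3 years base period to September 14, 2005 gives a deadline of September 14, 2008, before any tolling.
Because the emergency suspension of filing deadlines ran from March 29, 2006 to October 2, 2006, the deadline is extended by 187 days to March 20, 2009.
The defendant's absence from the jurisdiction from October 6, 2008 to January 15, 2009 tolled the period for 101 days, extending the deadline to June 29, 2009.
The other events in the timeline have no effect on the limitation period under the stated rules.

June 29, 2009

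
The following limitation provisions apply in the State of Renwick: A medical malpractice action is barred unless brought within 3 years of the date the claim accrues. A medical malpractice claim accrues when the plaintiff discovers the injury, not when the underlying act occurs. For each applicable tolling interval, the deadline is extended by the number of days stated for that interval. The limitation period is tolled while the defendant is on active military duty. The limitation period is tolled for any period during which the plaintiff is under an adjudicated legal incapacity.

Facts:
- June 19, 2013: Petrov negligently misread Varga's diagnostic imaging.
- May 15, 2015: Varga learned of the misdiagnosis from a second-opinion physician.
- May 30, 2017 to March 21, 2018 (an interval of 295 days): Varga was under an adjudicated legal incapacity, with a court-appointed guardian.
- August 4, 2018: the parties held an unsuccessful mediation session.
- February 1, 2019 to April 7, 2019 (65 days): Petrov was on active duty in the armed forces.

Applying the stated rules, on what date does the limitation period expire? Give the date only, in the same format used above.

May 10, 2019

Under the discovery rule, the claim accrued on May 15, 2015, when Varga discovered the injury — not on the June 19, 2013 date of the underlying act.
The untolled deadline — 3 years after May 15, 2015 — is May 15, 2018.
Because the plaintiff's legal incapacity ran from May 30, 2017 to March 21, 2018, the deadline is extended by 295 days to March 6, 2019.
The defendant's active military service from February 1, 2019 to April 7, 2019 tolled the period for 65 days, extending the deadline to May 10, 2019.
Nothing else in the chronology tolls or restarts the period.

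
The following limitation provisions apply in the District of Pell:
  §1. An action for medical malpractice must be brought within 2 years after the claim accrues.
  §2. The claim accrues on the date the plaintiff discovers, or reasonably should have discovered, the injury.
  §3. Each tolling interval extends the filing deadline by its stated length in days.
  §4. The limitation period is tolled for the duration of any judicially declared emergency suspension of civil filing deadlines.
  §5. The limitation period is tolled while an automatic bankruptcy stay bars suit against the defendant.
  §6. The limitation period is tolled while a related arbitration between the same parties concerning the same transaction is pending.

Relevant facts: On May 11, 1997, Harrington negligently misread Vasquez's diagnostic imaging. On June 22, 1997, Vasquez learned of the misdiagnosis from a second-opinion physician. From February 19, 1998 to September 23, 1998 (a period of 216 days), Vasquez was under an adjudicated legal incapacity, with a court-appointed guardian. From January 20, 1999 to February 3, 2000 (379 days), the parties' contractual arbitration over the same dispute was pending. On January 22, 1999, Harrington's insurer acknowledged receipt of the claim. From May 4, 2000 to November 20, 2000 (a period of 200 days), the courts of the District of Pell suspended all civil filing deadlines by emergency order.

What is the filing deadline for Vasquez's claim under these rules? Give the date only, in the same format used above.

January 21, 2001

Under the discovery rule, the claim accrued on June 22, 1997, when Vasquez discovered the injury — not on the May 11, 1997 date of the underlying act.
The untolled deadline — 2 years after June 22, 1997 — is June 22, 1999.
The period was tolled for 379 days by the pending related arbitration (January 20, 1999 to February 3, 2000), pushing the deadline to July 5, 2000.
Because the emergency suspension of filing deadlines ran from May 4, 2000 to November 20, 2000, the deadline is extended by 200 days to January 21, 2001.
Although the plaintiff's incapacity ran from February 19, 1998 to September 23, 1998, the stated rules do not make that a tolling event, so it is disregarded.
The other events in the timeline have no effect on the limitation period under the stated rules.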